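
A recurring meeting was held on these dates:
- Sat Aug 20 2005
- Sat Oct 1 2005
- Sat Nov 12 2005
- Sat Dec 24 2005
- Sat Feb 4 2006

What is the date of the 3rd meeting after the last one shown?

The spacing is 42, 42, 42, 42 days — always 42 days.
Sat Feb 4 2006 + 42 days = Sat Mar 18 2006.
Sat Mar 18 2006 + 42 days = Sat Apr 29 2006.
Sat Apr 29 2006 + 42 days = Sat Jun 10 2006.

Sat Jun 10 2006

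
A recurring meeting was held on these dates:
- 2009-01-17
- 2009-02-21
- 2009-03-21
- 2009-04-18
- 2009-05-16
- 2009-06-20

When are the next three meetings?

2009-07-18, 2009-08-15, 2009-09-19

These are Saturdays at 28- or 35-day spacing (35, 28, 28, 28, 35).
The pattern: 3rd Saturday of the month.
July 2009 — 3rd Saturday is 2009-07-18.
3rd Saturday of August 2009: 2009-08-15.
3rd Saturday of September 2009: 2009-09-19.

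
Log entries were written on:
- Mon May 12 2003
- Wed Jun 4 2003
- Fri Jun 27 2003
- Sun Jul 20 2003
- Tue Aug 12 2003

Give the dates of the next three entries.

Thu Sep 4 2003, Sat Sep 27 2003, Mon Oct 20 2003

Gaps between consecutive events: 23, 23, 23, 23 days — a constant 23-day interval.
Tue Aug 12 2003 + 23 days = Thu Sep 4 2003.
Thu Sep 4 2003 + 23 days = Sat Sep 27 2003.
Sat Sep 27 2003 + 23 days = Mon Oct 20 2003.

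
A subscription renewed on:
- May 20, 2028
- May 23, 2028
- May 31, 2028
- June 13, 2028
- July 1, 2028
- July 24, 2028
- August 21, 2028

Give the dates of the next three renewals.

September 23, 2028; October 31, 2028; December 13, 2028

The spacing grows by 5 each time: 3, 8, 13, 18, 23, 28 days.
Next gap: 33 days. August 21, 2028 + 33 days = September 23, 2028.
Next gap: 38 days. September 23, 2028 + 38 days = October 31, 2028.
Next gap: 43 days. October 31, 2028 + 43 days = December 13, 2028.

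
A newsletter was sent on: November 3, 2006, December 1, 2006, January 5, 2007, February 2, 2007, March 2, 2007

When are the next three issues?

These are Fridays at 28- or 35-day spacing (28, 35, 28, 28).
The pattern: 1st Friday of the month.
1st Friday of April 2007: April 6, 2007.
1st Friday of May 2007: May 4, 2007.
June 2007 — 1st Friday is June 1, 2007.

April 6, 2007; May 4, 2007; June 1, 2007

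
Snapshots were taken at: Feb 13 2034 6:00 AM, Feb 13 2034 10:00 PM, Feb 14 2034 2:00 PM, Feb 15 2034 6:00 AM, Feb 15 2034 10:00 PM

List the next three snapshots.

The interval is a steady 16 hours (16, 16, 16, 16).
Feb 15 2034 10:00 PM + 16 h = Feb 16 2034 2:00 PM.
Feb 16 2034 2:00 PM + 16 h = Feb 17 2034 6:00 AM.
Feb 17 2034 6:00 AM + 16 h = Feb 17 2034 10:00 PM.

Feb 16 2034 2:00 PM, Feb 17 2034 6:00 AM, Feb 17 2034 10:00 PM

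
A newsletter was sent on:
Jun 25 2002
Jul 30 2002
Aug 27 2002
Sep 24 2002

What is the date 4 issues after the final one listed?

These are Tuesdays with 35, 28, 28-day gaps.
Each is the final Tuesday of its month — Jul 30 2002 is past the 28th, so '4th Tuesday' doesn't fit.
Last Tuesday of October 2002: Oct 29 2002.
Last Tuesday of November 2002: Nov 26 2002.
Last Tuesday of December 2002: Dec 31 2002.
Last Tuesday of January 2003: Jan 28 2003.

Jan 28 2003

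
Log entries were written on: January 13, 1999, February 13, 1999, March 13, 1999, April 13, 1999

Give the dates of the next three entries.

Each date is the 13th; the gaps (31, 28, 31) track the month lengths.
The rule is the 13th of each month.
May 1999: May 13, 1999.
Next: June 1999 → June 13, 1999.
July 1999: July 13, 1999.

May 13, 1999; June 13, 1999; July 13, 1999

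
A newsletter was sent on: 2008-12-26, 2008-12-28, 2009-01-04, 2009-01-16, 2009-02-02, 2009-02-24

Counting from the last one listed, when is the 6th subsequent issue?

2009-10-19

Intervals are 2, 7, 12, 17, 22 days — an arithmetic progression with common difference 5.
Next gap: 27 days. 2009-02-24 + 27 days = 2009-03-23.
Next gap: 32 days. 2009-03-23 + 32 days = 2009-04-24.
Next gap: 37 days. 2009-04-24 + 37 days = 2009-05-31.
Next gap: 42 days. 2009-05-31 + 42 days = 2009-07-12.
Next gap: 47 days. 2009-07-12 + 47 days = 2009-08-28.
Next gap: 52 days. 2009-08-28 + 52 days = 2009-10-19.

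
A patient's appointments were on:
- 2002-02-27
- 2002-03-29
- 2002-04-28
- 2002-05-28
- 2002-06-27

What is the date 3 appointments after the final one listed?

Every event comes 30 days after the last (30, 30, 30, 30).
2002-06-27 + 30 days = 2002-07-27.
2002-07-27 + 30 days = 2002-08-26.
2002-08-26 + 30 days = 2002-09-25.

2002-09-25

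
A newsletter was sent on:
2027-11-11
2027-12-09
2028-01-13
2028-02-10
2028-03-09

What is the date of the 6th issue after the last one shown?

2028-09-14

Gaps: 28, 35, 28, 28 days — a mix of 28 and 35. Every date is a Thursday.
Each is the 2nd Thursday of its month.
2nd Thursday of April 2028: 2028-04-13.
2nd Thursday of May 2028: 2028-05-11.
June 2028 — 2nd Thursday is 2028-06-08.
2nd Thursday of July 2028: 2028-07-13.
2nd Thursday of August 2028: 2028-08-10.
2nd Thursday of September 2028: 2028-09-14.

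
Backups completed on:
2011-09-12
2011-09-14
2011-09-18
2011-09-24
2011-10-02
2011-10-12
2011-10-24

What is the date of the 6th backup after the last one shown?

The spacing grows by 2 each time: 2, 4, 6, 8, 10, 12 days.
Next gap: 14 days. 2011-10-24 + 14 days = 2011-11-07.
Next gap: 16 days. 2011-11-07 + 16 days = 2011-11-23.
Next gap: 18 days. 2011-11-23 + 18 days = 2011-12-11.
Next gap: 20 days. 2011-12-11 + 20 days = 2011-12-31.
Next gap: 22 days. 2011-12-31 + 22 days = 2012-01-22.
Next gap: 24 days. 2012-01-22 + 24 days = 2012-02-15.

2012-02-15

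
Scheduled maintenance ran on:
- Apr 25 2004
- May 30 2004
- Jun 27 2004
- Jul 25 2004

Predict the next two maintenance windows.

These are Sundays with 35, 28, 28-day gaps.
Each is the final Sunday of its month — May 30 2004 is past the 28th, so '4th Sunday' doesn't fit.
Last Sunday of August 2004: Aug 29 2004.
September 2004 ends with Sunday Sep 26 2004.

Aug 29 2004, Sep 26 2004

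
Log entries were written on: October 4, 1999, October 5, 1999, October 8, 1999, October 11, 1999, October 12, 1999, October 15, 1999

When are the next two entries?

October 18, 1999; October 19, 1999

The gap pattern 1, 3, 3, 1, 3 repeats every 3 events.
These are the Mondays, Tuesdays and Fridays of each week.
Next Monday: October 18, 1999.
Next Tuesday: October 19, 1999.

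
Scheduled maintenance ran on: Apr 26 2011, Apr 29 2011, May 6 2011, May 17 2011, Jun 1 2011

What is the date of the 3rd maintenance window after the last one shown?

Aug 9 2011

Gaps: 3, 7, 11, 15 days — each gap is 4 larger than the previous one.
Next gap: 19 days. Jun 1 2011 + 19 days = Jun 20 2011.
Next gap: 23 days. Jun 20 2011 + 23 days = Jul 13 2011.
Next gap: 27 days. Jul 13 2011 + 27 days = Aug 9 2011.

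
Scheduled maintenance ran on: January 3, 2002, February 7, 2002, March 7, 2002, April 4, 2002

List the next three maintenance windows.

May 2, 2002; June 6, 2002; July 4, 2002

Gaps: 35, 28, 28 days — a mix of 28 and 35. Every date is a Thursday.
Each is the 1st Thursday of its month.
May 2002 — 1st Thursday is May 2, 2002.
1st Thursday of June 2002: June 6, 2002.
July 2002 — 1st Thursday is July 4, 2002.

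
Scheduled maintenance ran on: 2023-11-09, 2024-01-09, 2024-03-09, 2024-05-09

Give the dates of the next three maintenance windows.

2024-07-09, 2024-09-09, 2024-11-09

Each date is the 9th; the gaps (61, 60, 61) track the month lengths.
The rule is the 9th of every 2 months.
Next: July 2024 → 2024-07-09.
September 2024: 2024-09-09.
Next: November 2024 → 2024-11-09.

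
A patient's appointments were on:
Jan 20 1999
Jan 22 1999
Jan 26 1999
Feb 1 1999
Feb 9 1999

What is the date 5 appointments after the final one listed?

Apr 20 1999

The spacing grows by 2 each time: 2, 4, 6, 8 days.
Next gap: 10 days. Feb 9 1999 + 10 days = Feb 19 1999.
Next gap: 12 days. Feb 19 1999 + 12 days = Mar 3 1999.
Next gap: 14 days. Mar 3 1999 + 14 days = Mar 17 1999.
Next gap: 16 days. Mar 17 1999 + 16 days = Apr 2 1999.
Next gap: 18 days. Apr 2 1999 + 18 days = Apr 20 1999.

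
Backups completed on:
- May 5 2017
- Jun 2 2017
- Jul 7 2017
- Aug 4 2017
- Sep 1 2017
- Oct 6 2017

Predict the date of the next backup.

Nov 3 2017

These are Fridays at 28- or 35-day spacing (28, 35, 28, 28, 35).
The pattern: 1st Friday of the month.
1st Friday of November 2017: Nov 3 2017.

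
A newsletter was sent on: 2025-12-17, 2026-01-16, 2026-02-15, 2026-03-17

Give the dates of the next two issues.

2026-04-16, 2026-05-16

Every event comes 30 days after the last (30, 30, 30).
2026-03-17 + 30 days = 2026-04-16.
2026-04-16 + 30 days = 2026-05-16.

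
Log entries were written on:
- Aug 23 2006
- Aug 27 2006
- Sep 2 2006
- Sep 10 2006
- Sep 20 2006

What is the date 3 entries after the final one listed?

Gaps: 4, 6, 8, 10 days — each gap is 2 larger than the previous one.
Next gap: 12 days. Sep 20 2006 + 12 days = Oct 2 2006.
Next gap: 14 days. Oct 2 2006 + 14 days = Oct 16 2006.
Next gap: 16 days. Oct 16 2006 + 16 days = Nov 1 2006.

Nov 1 2006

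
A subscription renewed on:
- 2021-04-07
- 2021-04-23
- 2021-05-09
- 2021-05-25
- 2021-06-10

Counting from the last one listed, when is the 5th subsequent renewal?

Gaps between consecutive events: 16, 16, 16, 16 days — a constant 16-day interval.
2021-06-10 + 16 days = 2021-06-26.
2021-06-26 + 16 days = 2021-07-12.
2021-07-12 + 16 days = 2021-07-28.
2021-07-28 + 16 days = 2021-08-13.
2021-08-13 + 16 days = 2021-08-29.

2021-08-29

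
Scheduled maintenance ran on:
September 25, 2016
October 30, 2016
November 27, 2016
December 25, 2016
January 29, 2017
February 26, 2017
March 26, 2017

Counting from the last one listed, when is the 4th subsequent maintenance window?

All Sundays; the gaps (35, 28, 28, 35, 28, 28) vary with month length.
This is the last Sunday of each month.
April 2017 ends with Sunday April 30, 2017.
May 2017 ends with Sunday May 28, 2017.
Last Sunday of June 2017: June 25, 2017.
Last Sunday of July 2017: July 30, 2017.

July 30, 2017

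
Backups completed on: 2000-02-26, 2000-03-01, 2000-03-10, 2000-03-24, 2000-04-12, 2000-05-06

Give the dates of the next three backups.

Intervals are 4, 9, 14, 19, 24 days — an arithmetic progression with common difference 5.
Next gap: 29 days. 2000-05-06 + 29 days = 2000-06-04.
Next gap: 34 days. 2000-06-04 + 34 days = 2000-07-08.
Next gap: 39 days. 2000-07-08 + 39 days = 2000-08-16.

2000-06-04, 2000-07-08, 2000-08-16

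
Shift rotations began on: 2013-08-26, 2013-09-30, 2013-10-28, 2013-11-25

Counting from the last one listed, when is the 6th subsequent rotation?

2014-05-26

Every date is a Monday; gaps 35, 28, 28 days.
Each is the last Monday of its month (at least one falls on the 29th or later, ruling out '4th Monday').
Last Monday of December 2013: 2013-12-30.
January 2014 ends with Monday 2014-01-27.
Last Monday of February 2014: 2014-02-24.
Last Monday of March 2014: 2014-03-31.
Last Monday of April 2014: 2014-04-28.
Last Monday of May 2014: 2014-05-26.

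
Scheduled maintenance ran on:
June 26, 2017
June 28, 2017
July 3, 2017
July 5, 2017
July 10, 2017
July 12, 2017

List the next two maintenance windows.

July 17, 2017; July 19, 2017

Every event lands on a Monday or Wednesday (gaps cycle 2, 5, 2, 5, 2).
So the schedule is: every Monday and Wednesday.
Next Monday: July 17, 2017.
Next Wednesday: July 19, 2017.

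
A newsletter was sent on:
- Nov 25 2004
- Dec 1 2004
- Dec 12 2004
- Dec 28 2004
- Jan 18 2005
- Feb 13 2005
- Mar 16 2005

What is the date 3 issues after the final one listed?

Gaps: 6, 11, 16, 21, 26, 31 days — each gap is 5 larger than the previous one.
Next gap: 36 days. Mar 16 2005 + 36 days = Apr 21 2005.
Next gap: 41 days. Apr 21 2005 + 41 days = Jun 1 2005.
Next gap: 46 days. Jun 1 2005 + 46 days = Jul 17 2005.

Jul 17 2005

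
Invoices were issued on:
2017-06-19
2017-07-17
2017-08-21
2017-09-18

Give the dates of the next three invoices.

2017-10-16, 2017-11-20, 2017-12-18

Gaps: 28, 35, 28 days — a mix of 28 and 35. Every date is a Monday.
Each is the 3rd Monday of its month.
October 2017 — 3rd Monday is 2017-10-16.
November 2017 — 3rd Monday is 2017-11-20.
December 2017 — 3rd Monday is 2017-12-18.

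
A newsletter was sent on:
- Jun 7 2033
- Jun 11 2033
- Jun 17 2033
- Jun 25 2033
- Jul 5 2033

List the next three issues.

Jul 17 2033, Jul 31 2033, Aug 16 2033

The spacing grows by 2 each time: 4, 6, 8, 10 days.
Next gap: 12 days. Jul 5 2033 + 12 days = Jul 17 2033.
Next gap: 14 days. Jul 17 2033 + 14 days = Jul 31 2033.
Next gap: 16 days. Jul 31 2033 + 16 days = Aug 16 2033.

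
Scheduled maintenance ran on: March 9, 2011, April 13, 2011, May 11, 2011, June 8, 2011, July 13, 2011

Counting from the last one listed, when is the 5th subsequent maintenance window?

These are Wednesdays at 28- or 35-day spacing (35, 28, 28, 35).
The pattern: 2nd Wednesday of the month.
2nd Wednesday of August 2011: August 10, 2011.
2nd Wednesday of September 2011: September 14, 2011.
October 2011 — 2nd Wednesday is October 12, 2011.
2nd Wednesday of November 2011: November 9, 2011.
2nd Wednesday of December 2011: December 14, 2011.

December 14, 2011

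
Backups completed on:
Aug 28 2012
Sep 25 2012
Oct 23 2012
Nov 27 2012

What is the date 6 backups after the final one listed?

May 28 2013

These are Tuesdays at 28- or 35-day spacing (28, 28, 35).
The pattern: 4th Tuesday of the month.
4th Tuesday of December 2012: Dec 25 2012.
4th Tuesday of January 2013: Jan 22 2013.
February 2013 — 4th Tuesday is Feb 26 2013.
4th Tuesday of March 2013: Mar 26 2013.
4th Tuesday of April 2013: Apr 23 2013.
May 2013 — 4th Tuesday is May 28 2013.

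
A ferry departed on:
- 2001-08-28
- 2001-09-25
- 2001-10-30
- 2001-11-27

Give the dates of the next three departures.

Every date is a Tuesday; gaps 28, 35, 28 days.
Each is the last Tuesday of its month (at least one falls on the 29th or later, ruling out '4th Tuesday').
Last Tuesday of December 2001: 2001-12-25.
Last Tuesday of January 2002: 2002-01-29.
Last Tuesday of February 2002: 2002-02-26.

2001-12-25, 2002-01-29, 2002-02-26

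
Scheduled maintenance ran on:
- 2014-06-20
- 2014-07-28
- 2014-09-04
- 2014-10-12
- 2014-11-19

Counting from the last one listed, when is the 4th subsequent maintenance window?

The spacing is 38, 38, 38, 38 days — always 38 days.
2014-11-19 + 38 days = 2014-12-27.
2014-12-27 + 38 days = 2015-02-03.
2015-02-03 + 38 days = 2015-03-13.
2015-03-13 + 38 days = 2015-04-20.

2015-04-20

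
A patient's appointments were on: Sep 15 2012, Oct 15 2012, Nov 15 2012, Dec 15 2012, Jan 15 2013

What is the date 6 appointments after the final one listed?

Jul 15 2013

Each date is the 15th; the gaps (30, 31, 30, 31) track the month lengths.
The rule is the 15th of each month.
February 2013: Feb 15 2013.
March 2013: Mar 15 2013.
Next: April 2013 → Apr 15 2013.
May 2013: May 15 2013.
June 2013: Jun 15 2013.
Next: July 2013 → Jul 15 2013.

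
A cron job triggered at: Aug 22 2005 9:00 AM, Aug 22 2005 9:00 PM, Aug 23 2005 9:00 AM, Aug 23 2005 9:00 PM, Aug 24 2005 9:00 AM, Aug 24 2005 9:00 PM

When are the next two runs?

Aug 25 2005 9:00 AM, Aug 25 2005 9:00 PM

The interval is a steady 12 hours (12, 12, 12, 12, 12).
Aug 24 2005 9:00 PM + 12 h = Aug 25 2005 9:00 AM.
Aug 25 2005 9:00 AM + 12 h = Aug 25 2005 9:00 PM.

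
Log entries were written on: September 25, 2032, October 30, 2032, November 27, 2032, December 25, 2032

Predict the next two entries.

January 29, 2033; February 26, 2033

These are Saturdays with 35, 28, 28-day gaps.
Each is the final Saturday of its month — October 30, 2032 is past the 28th, so '4th Saturday' doesn't fit.
Last Saturday of January 2033: January 29, 2033.
Last Saturday of February 2033: February 26, 2033.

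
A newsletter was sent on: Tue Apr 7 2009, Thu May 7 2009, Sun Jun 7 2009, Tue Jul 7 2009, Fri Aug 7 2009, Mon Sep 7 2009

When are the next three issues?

Wed Oct 7 2009, Sat Nov 7 2009, Mon Dec 7 2009

Each date is the 7th; the gaps (30, 31, 30, 31, 31) track the month lengths.
The rule is the 7th of each month.
October 2009: Wed Oct 7 2009.
November 2009: Sat Nov 7 2009.
December 2009: Mon Dec 7 2009.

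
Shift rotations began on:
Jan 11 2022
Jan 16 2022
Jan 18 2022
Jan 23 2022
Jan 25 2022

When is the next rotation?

Jan 30 2022

The gap pattern 5, 2, 5, 2 repeats every 2 events.
These are the Tuesdays and Sundays of each week.
The following Sunday is Jan 30 2022.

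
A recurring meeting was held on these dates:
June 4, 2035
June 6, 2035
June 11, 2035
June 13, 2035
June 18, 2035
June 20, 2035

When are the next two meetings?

Gaps: 2, 5, 2, 5, 2 days — not constant, but cyclic with period 2.
The events fall on every Monday and Wednesday.
Next Monday: June 25, 2035.
Next Wednesday: June 27, 2035.

June 25, 2035; June 27, 2035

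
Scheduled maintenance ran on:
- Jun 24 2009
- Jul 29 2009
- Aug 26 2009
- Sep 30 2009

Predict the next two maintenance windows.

Oct 28 2009, Nov 25 2009

All Wednesdays; the gaps (35, 28, 35) vary with month length.
This is the last Wednesday of each month.
Last Wednesday of October 2009: Oct 28 2009.
November 2009 ends with Wednesday Nov 25 2009.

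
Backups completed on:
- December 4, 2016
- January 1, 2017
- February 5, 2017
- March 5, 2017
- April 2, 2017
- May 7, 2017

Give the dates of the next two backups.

These are Sundays at 28- or 35-day spacing (28, 35, 28, 28, 35).
The pattern: 1st Sunday of the month.
1st Sunday of June 2017: June 4, 2017.
1st Sunday of July 2017: July 2, 2017.

June 4, 2017; July 2, 2017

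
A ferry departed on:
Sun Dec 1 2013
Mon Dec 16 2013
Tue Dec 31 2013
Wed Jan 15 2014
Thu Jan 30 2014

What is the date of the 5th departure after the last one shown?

Gaps between consecutive events: 15, 15, 15, 15 days — a constant 15-day interval.
Thu Jan 30 2014 + 15 days = Fri Feb 14 2014.
Fri Feb 14 2014 + 15 days = Sat Mar 1 2014.
Sat Mar 1 2014 + 15 days = Sun Mar 16 2014.
Sun Mar 16 2014 + 15 days = Mon Mar 31 2014.
Mon Mar 31 2014 + 15 days = Tue Apr 15 2014.

Tue Apr 15 2014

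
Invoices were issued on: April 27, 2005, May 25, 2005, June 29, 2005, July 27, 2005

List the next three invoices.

August 31, 2005; September 28, 2005; October 26, 2005

Every date is a Wednesday; gaps 28, 35, 28 days.
Each is the last Wednesday of its month (at least one falls on the 29th or later, ruling out '4th Wednesday').
August 2005 ends with Wednesday August 31, 2005.
September 2005 ends with Wednesday September 28, 2005.
October 2005 ends with Wednesday October 26, 2005.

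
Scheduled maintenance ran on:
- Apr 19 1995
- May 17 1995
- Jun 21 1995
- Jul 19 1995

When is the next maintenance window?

All dates are Wednesdays, 28, 35, 28 days apart.
Specifically, the 3rd Wednesday of each month.
3rd Wednesday of August 1995: Aug 16 1995.

Aug 16 1995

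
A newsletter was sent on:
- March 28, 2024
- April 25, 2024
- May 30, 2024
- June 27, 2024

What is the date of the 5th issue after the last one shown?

All Thursdays; the gaps (28, 35, 28) vary with month length.
This is the last Thursday of each month.
July 2024 ends with Thursday July 25, 2024.
Last Thursday of August 2024: August 29, 2024.
September 2024 ends with Thursday September 26, 2024.
Last Thursday of October 2024: October 31, 2024.
November 2024 ends with Thursday November 28, 2024.

November 28, 2024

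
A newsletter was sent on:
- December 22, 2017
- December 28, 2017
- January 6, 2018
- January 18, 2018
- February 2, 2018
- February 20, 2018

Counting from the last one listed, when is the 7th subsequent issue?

The spacing grows by 3 each time: 6, 9, 12, 15, 18 days.
Next gap: 21 days. February 20, 2018 + 21 days = March 13, 2018.
Next gap: 24 days. March 13, 2018 + 24 days = April 6, 2018.
Next gap: 27 days. April 6, 2018 + 27 days = May 3, 2018.
Next gap: 30 days. May 3, 2018 + 30 days = June 2, 2018.
Next gap: 33 days. June 2, 2018 + 33 days = July 5, 2018.
Next gap: 36 days. July 5, 2018 + 36 days = August 10, 2018.
Next gap: 39 days. August 10, 2018 + 39 days = September 18, 2018.

September 18, 2018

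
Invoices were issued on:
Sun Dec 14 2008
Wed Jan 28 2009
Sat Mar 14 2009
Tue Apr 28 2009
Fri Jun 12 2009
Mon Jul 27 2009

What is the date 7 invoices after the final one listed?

Gaps between consecutive events: 45, 45, 45, 45, 45 days — a constant 45-day interval.
Mon Jul 27 2009 + 45 days = Thu Sep 10 2009.
Thu Sep 10 2009 + 45 days = Sun Oct 25 2009.
Sun Oct 25 2009 + 45 days = Wed Dec 9 2009.
Wed Dec 9 2009 + 45 days = Sat Jan 23 2010.
Sat Jan 23 2010 + 45 days = Tue Mar 9 2010.
Tue Mar 9 2010 + 45 days = Fri Apr 23 2010.
Fri Apr 23 2010 + 45 days = Mon Jun 7 2010.

Mon Jun 7 2010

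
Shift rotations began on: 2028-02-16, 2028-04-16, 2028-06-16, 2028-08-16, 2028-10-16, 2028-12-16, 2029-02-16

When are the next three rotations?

2029-04-16, 2029-06-16, 2029-08-16

Gaps: 60, 61, 61, 61, 61, 62 days — not constant. Every event is on the 16th of the month.
Pattern: the 16th of every 2 months.
April 2029: 2029-04-16.
June 2029: 2029-06-16.
August 2029: 2029-08-16.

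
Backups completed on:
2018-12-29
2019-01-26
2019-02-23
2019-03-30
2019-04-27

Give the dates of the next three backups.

All Saturdays; the gaps (28, 28, 35, 28) vary with month length.
This is the last Saturday of each month.
May 2019 ends with Saturday 2019-05-25.
Last Saturday of June 2019: 2019-06-29.
Last Saturday of July 2019: 2019-07-27.

2019-05-25, 2019-06-29, 2019-07-27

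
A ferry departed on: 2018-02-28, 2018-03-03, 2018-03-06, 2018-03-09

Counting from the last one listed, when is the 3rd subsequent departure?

2018-03-18

The spacing is 3, 3, 3 days — always 3 days.
2018-03-09 + 3 days = 2018-03-12.
2018-03-12 + 3 days = 2018-03-15.
2018-03-15 + 3 days = 2018-03-18.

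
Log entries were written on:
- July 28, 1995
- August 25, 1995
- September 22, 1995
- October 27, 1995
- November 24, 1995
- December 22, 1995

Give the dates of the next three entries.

January 26, 1996; February 23, 1996; March 22, 1996

Gaps: 28, 28, 35, 28, 28 days — a mix of 28 and 35. Every date is a Friday.
Each is the 4th Friday of its month.
January 1996 — 4th Friday is January 26, 1996.
4th Friday of February 1996: February 23, 1996.
4th Friday of March 1996: March 22, 1996.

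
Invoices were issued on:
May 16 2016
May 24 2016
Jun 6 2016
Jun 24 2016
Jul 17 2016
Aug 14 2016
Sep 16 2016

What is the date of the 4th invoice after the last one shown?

Mar 17 2017

Gaps: 8, 13, 18, 23, 28, 33 days — each gap is 5 larger than the previous one.
Next gap: 38 days. Sep 16 2016 + 38 days = Oct 24 2016.
Next gap: 43 days. Oct 24 2016 + 43 days = Dec 6 2016.
Next gap: 48 days. Dec 6 2016 + 48 days = Jan 23 2017.
Next gap: 53 days. Jan 23 2017 + 53 days = Mar 17 2017.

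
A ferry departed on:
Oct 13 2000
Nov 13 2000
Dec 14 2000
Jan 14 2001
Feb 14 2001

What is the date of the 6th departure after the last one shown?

The spacing is 31, 31, 31, 31 days — always 31 days.
Feb 14 2001 + 31 days = Mar 17 2001.
Mar 17 2001 + 31 days = Apr 17 2001.
Apr 17 2001 + 31 days = May 18 2001.
May 18 2001 + 31 days = Jun 18 2001.
Jun 18 2001 + 31 days = Jul 19 2001.
Jul 19 2001 + 31 days = Aug 19 2001.

Aug 19 2001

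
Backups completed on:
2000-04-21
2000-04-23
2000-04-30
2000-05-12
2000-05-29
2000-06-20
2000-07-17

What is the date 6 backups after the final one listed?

2001-04-10

Intervals are 2, 7, 12, 17, 22, 27 days — an arithmetic progression with common difference 5.
Next gap: 32 days. 2000-07-17 + 32 days = 2000-08-18.
Next gap: 37 days. 2000-08-18 + 37 days = 2000-09-24.
Next gap: 42 days. 2000-09-24 + 42 days = 2000-11-05.
Next gap: 47 days. 2000-11-05 + 47 days = 2000-12-22.
Next gap: 52 days. 2000-12-22 + 52 days = 2001-02-12.
Next gap: 57 days. 2001-02-12 + 57 days = 2001-04-10.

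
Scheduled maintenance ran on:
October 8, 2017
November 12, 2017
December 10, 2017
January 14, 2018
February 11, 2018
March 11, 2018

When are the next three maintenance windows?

Gaps: 35, 28, 35, 28, 28 days — a mix of 28 and 35. Every date is a Sunday.
Each is the 2nd Sunday of its month.
2nd Sunday of April 2018: April 8, 2018.
May 2018 — 2nd Sunday is May 13, 2018.
June 2018 — 2nd Sunday is June 10, 2018.

April 8, 2018; May 13, 2018; June 10, 2018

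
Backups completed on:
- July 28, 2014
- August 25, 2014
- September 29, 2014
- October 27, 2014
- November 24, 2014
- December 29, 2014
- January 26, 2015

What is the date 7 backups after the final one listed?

August 31, 2015

All Mondays; the gaps (28, 35, 28, 28, 35, 28) vary with month length.
This is the last Monday of each month.
February 2015 ends with Monday February 23, 2015.
March 2015 ends with Monday March 30, 2015.
April 2015 ends with Monday April 27, 2015.
May 2015 ends with Monday May 25, 2015.
June 2015 ends with Monday June 29, 2015.
July 2015 ends with Monday July 27, 2015.
August 2015 ends with Monday August 31, 2015.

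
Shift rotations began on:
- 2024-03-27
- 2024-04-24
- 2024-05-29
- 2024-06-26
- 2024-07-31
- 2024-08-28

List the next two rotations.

All Wednesdays; the gaps (28, 35, 28, 35, 28) vary with month length.
This is the last Wednesday of each month.
Last Wednesday of September 2024: 2024-09-25.
Last Wednesday of October 2024: 2024-10-30.

2024-09-25, 2024-10-30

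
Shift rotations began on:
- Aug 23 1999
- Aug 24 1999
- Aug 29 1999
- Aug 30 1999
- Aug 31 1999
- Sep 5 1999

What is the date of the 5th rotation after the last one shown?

Sep 14 1999

Gaps: 1, 5, 1, 1, 5 days — not constant, but cyclic with period 3.
The events fall on every Monday, Tuesday and Sunday.
Next Monday: Sep 6 1999.
Next Tuesday: Sep 7 1999.
Next Sunday: Sep 12 1999.
The following Monday is Sep 13 1999.
Next Tuesday: Sep 14 1999.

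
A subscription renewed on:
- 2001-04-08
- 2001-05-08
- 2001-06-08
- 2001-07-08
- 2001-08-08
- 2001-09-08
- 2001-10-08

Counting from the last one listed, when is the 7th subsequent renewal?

The day-of-month is always 8 (30, 31, 30, 31, 31, 30 days between events).
So this recurs on the 8th of each month.
November 2001: 2001-11-08.
Next: December 2001 → 2001-12-08.
Next: January 2002 → 2002-01-08.
Next: February 2002 → 2002-02-08.
Next: March 2002 → 2002-03-08.
Next: April 2002 → 2002-04-08.
May 2002: 2002-05-08.

2002-05-08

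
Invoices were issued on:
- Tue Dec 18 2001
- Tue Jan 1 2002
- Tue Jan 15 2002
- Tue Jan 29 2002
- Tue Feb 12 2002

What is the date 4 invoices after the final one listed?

Gaps between consecutive events: 14, 14, 14, 14 days — a constant 14-day interval.
Tue Feb 12 2002 + 14 days = Tue Feb 26 2002.
Tue Feb 26 2002 + 14 days = Tue Mar 12 2002.
Tue Mar 12 2002 + 14 days = Tue Mar 26 2002.
Tue Mar 26 2002 + 14 days = Tue Apr 9 2002.

Tue Apr 9 2002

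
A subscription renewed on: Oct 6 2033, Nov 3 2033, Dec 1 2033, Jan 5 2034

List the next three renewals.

Feb 2 2034, Mar 2 2034, Apr 6 2034

All dates are Thursdays, 28, 28, 35 days apart.
Specifically, the 1st Thursday of each month.
February 2034 — 1st Thursday is Feb 2 2034.
1st Thursday of March 2034: Mar 2 2034.
April 2034 — 1st Thursday is Apr 6 2034.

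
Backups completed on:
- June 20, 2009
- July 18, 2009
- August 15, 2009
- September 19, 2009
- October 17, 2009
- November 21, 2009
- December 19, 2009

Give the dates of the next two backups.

These are Saturdays at 28- or 35-day spacing (28, 28, 35, 28, 35, 28).
The pattern: 3rd Saturday of the month.
January 2010 — 3rd Saturday is January 16, 2010.
February 2010 — 3rd Saturday is February 20, 2010.

January 16, 2010; February 20, 2010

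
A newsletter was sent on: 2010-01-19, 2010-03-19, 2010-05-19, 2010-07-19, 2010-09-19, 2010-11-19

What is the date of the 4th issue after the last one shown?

2011-07-19

The day-of-month is always 19 (59, 61, 61, 62, 61 days between events).
So this recurs on the 19th of every 2 months.
Next: January 2011 → 2011-01-19.
March 2011: 2011-03-19.
Next: May 2011 → 2011-05-19.
Next: July 2011 → 2011-07-19.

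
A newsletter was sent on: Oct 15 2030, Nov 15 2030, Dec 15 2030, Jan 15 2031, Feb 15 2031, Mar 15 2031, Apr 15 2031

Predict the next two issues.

May 15 2031, Jun 15 2031

Gaps: 31, 30, 31, 31, 28, 31 days — not constant. Every event is on the 15th of the month.
Pattern: the 15th of each month.
Next: May 2031 → May 15 2031.
Next: June 2031 → Jun 15 2031.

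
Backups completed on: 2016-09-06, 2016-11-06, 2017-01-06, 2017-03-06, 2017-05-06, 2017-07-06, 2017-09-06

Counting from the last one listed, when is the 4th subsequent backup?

Each date is the 6th; the gaps (61, 61, 59, 61, 61, 62) track the month lengths.
The rule is the 6th of every 2 months.
November 2017: 2017-11-06.
January 2018: 2018-01-06.
Next: March 2018 → 2018-03-06.
May 2018: 2018-05-06.

2018-05-06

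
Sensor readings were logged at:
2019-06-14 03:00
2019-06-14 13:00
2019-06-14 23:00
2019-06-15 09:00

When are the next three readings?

Spacing: 10, 10, 10 h — constant 10 h.
2019-06-15 09:00 + 10 h = 2019-06-15 19:00.
2019-06-15 19:00 + 10 h = 2019-06-16 05:00.
2019-06-16 05:00 + 10 h = 2019-06-16 15:00.

2019-06-15 19:00, 2019-06-16 05:00, 2019-06-16 15:00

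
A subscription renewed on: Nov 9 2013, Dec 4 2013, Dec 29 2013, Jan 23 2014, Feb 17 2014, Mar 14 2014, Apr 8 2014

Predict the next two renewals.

Gaps between consecutive events: 25, 25, 25, 25, 25, 25 days — a constant 25-day interval.
Apr 8 2014 + 25 days = May 3 2014.
May 3 2014 + 25 days = May 28 2014.

May 3 2014, May 28 2014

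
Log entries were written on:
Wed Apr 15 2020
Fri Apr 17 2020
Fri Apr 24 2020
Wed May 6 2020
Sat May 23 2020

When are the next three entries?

Sun Jun 14 2020, Sat Jul 11 2020, Wed Aug 12 2020

The spacing grows by 5 each time: 2, 7, 12, 17 days.
Next gap: 22 days. Sat May 23 2020 + 22 days = Sun Jun 14 2020.
Next gap: 27 days. Sun Jun 14 2020 + 27 days = Sat Jul 11 2020.
Next gap: 32 days. Sat Jul 11 2020 + 32 days = Wed Aug 12 2020.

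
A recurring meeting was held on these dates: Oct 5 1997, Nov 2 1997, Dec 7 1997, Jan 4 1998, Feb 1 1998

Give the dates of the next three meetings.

All dates are Sundays, 28, 35, 28, 28 days apart.
Specifically, the 1st Sunday of each month.
March 1998 — 1st Sunday is Mar 1 1998.
1st Sunday of April 1998: Apr 5 1998.
1st Sunday of May 1998: May 3 1998.

Mar 1 1998, Apr 5 1998, May 3 1998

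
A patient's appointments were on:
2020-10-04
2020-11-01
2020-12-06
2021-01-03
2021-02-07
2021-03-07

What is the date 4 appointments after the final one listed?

These are Sundays at 28- or 35-day spacing (28, 35, 28, 35, 28).
The pattern: 1st Sunday of the month.
1st Sunday of April 2021: 2021-04-04.
May 2021 — 1st Sunday is 2021-05-02.
1st Sunday of June 2021: 2021-06-06.
1st Sunday of July 2021: 2021-07-04.

2021-07-04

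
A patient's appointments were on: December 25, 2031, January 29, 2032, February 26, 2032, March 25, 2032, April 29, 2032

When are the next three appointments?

These are Thursdays with 35, 28, 28, 35-day gaps.
Each is the final Thursday of its month — January 29, 2032 is past the 28th, so '4th Thursday' doesn't fit.
Last Thursday of May 2032: May 27, 2032.
June 2032 ends with Thursday June 24, 2032.
Last Thursday of July 2032: July 29, 2032.

May 27, 2032; June 24, 2032; July 29, 2032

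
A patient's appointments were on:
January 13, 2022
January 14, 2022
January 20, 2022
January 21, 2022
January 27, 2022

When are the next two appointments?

January 28, 2022; February 3, 2022

Gaps: 1, 6, 1, 6 days — not constant, but cyclic with period 2.
The events fall on every Thursday and Friday.
The following Friday is January 28, 2022.
The following Thursday is February 3, 2022.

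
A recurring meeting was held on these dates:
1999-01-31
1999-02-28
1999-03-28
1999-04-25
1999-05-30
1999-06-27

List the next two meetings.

These are Sundays with 28, 28, 28, 35, 28-day gaps.
Each is the final Sunday of its month — 1999-01-31 is past the 28th, so '4th Sunday' doesn't fit.
July 1999 ends with Sunday 1999-07-25.
August 1999 ends with Sunday 1999-08-29.

1999-07-25, 1999-08-29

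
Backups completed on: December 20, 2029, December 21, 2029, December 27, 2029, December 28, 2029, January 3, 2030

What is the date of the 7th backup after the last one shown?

Gaps: 1, 6, 1, 6 days — not constant, but cyclic with period 2.
The events fall on every Thursday and Friday.
Next Friday: January 4, 2030.
Next Thursday: January 10, 2030.
The following Friday is January 11, 2030.
The following Thursday is January 17, 2030.
Next Friday: January 18, 2030.
The following Thursday is January 24, 2030.
Next Friday: January 25, 2030.

January 25, 2030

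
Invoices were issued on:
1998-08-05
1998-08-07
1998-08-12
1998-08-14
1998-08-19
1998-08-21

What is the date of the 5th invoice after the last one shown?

1998-09-09

Every event lands on a Wednesday or Friday (gaps cycle 2, 5, 2, 5, 2).
So the schedule is: every Wednesday and Friday.
The following Wednesday is 1998-08-26.
The following Friday is 1998-08-28.
The following Wednesday is 1998-09-02.
The following Friday is 1998-09-04.
Next Wednesday: 1998-09-09.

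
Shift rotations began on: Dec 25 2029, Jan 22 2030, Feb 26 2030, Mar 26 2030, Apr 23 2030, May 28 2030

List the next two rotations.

Jun 25 2030, Jul 23 2030

All dates are Tuesdays, 28, 35, 28, 28, 35 days apart.
Specifically, the 4th Tuesday of each month.
June 2030 — 4th Tuesday is Jun 25 2030.
4th Tuesday of July 2030: Jul 23 2030.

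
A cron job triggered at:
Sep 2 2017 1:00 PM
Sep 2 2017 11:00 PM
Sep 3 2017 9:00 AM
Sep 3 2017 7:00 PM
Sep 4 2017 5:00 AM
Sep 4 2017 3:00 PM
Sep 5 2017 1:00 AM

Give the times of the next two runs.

Spacing: 10, 10, 10, 10, 10, 10 h — constant 10 h.
Sep 5 2017 1:00 AM + 10 h = Sep 5 2017 11:00 AM.
Sep 5 2017 11:00 AM + 10 h = Sep 5 2017 9:00 PM.

Sep 5 2017 11:00 AM, Sep 5 2017 9:00 PM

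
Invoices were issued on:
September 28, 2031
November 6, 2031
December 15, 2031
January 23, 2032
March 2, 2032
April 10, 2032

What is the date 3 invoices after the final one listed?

Every event comes 39 days after the last (39, 39, 39, 39, 39).
April 10, 2032 + 39 days = May 19, 2032.
May 19, 2032 + 39 days = June 27, 2032.
June 27, 2032 + 39 days = August 5, 2032.

August 5, 2032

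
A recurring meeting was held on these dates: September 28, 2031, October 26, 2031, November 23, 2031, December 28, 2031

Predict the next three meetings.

All dates are Sundays, 28, 28, 35 days apart.
Specifically, the 4th Sunday of each month.
4th Sunday of January 2032: January 25, 2032.
4th Sunday of February 2032: February 22, 2032.
4th Sunday of March 2032: March 28, 2032.

January 25, 2032; February 22, 2032; March 28, 2032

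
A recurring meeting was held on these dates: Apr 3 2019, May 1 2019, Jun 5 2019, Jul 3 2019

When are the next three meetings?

Aug 7 2019, Sep 4 2019, Oct 2 2019

All dates are Wednesdays, 28, 35, 28 days apart.
Specifically, the 1st Wednesday of each month.
August 2019 — 1st Wednesday is Aug 7 2019.
September 2019 — 1st Wednesday is Sep 4 2019.
1st Wednesday of October 2019: Oct 2 2019.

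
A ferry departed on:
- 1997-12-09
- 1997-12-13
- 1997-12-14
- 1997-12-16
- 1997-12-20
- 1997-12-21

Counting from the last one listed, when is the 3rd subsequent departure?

1997-12-28

Every event lands on a Tuesday or Saturday or Sunday (gaps cycle 4, 1, 2, 4, 1).
So the schedule is: every Tuesday, Saturday and Sunday.
Next Tuesday: 1997-12-23.
Next Saturday: 1997-12-27.
The following Sunday is 1997-12-28.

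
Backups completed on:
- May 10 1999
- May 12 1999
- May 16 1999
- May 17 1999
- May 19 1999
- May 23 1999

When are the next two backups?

May 24 1999, May 26 1999

The gap pattern 2, 4, 1, 2, 4 repeats every 3 events.
These are the Mondays, Wednesdays and Sundays of each week.
The following Monday is May 24 1999.
Next Wednesday: May 26 1999.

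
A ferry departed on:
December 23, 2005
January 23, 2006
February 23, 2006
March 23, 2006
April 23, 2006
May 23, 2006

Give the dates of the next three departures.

June 23, 2006; July 23, 2006; August 23, 2006

Each date is the 23rd; the gaps (31, 31, 28, 31, 30) track the month lengths.
The rule is the 23rd of each month.
Next: June 2006 → June 23, 2006.
Next: July 2006 → July 23, 2006.
August 2006: August 23, 2006.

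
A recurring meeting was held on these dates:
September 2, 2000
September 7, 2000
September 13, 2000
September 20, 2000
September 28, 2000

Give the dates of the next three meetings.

October 7, 2000; October 17, 2000; October 28, 2000

Gaps: 5, 6, 7, 8 days — each gap is 1 larger than the previous one.
Next gap: 9 days. September 28, 2000 + 9 days = October 7, 2000.
Next gap: 10 days. October 7, 2000 + 10 days = October 17, 2000.
Next gap: 11 days. October 17, 2000 + 11 days = October 28, 2000.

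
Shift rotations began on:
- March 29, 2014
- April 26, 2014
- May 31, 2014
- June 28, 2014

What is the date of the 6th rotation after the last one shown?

December 27, 2014

These are Saturdays with 28, 35, 28-day gaps.
Each is the final Saturday of its month — March 29, 2014 is past the 28th, so '4th Saturday' doesn't fit.
Last Saturday of July 2014: July 26, 2014.
August 2014 ends with Saturday August 30, 2014.
Last Saturday of September 2014: September 27, 2014.
October 2014 ends with Saturday October 25, 2014.
Last Saturday of November 2014: November 29, 2014.
December 2014 ends with Saturday December 27, 2014.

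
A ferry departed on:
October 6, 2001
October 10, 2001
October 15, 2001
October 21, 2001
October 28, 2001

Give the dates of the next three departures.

November 5, 2001; November 14, 2001; November 24, 2001

The spacing grows by 1 each time: 4, 5, 6, 7 days.
Next gap: 8 days. October 28, 2001 + 8 days = November 5, 2001.
Next gap: 9 days. November 5, 2001 + 9 days = November 14, 2001.
Next gap: 10 days. November 14, 2001 + 10 days = November 24, 2001.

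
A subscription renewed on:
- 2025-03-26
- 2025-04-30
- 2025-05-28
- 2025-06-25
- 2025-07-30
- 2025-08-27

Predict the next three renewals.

2025-09-24, 2025-10-29, 2025-11-26

All Wednesdays; the gaps (35, 28, 28, 35, 28) vary with month length.
This is the last Wednesday of each month.
Last Wednesday of September 2025: 2025-09-24.
October 2025 ends with Wednesday 2025-10-29.
Last Wednesday of November 2025: 2025-11-26.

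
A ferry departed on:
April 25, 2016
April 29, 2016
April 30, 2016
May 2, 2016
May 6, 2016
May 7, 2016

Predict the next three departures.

May 9, 2016; May 13, 2016; May 14, 2016

Every event lands on a Monday or Friday or Saturday (gaps cycle 4, 1, 2, 4, 1).
So the schedule is: every Monday, Friday and Saturday.
Next Monday: May 9, 2016.
The following Friday is May 13, 2016.
Next Saturday: May 14, 2016.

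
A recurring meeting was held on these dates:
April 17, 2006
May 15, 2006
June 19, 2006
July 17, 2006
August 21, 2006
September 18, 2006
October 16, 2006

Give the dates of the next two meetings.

November 20, 2006; December 18, 2006

All dates are Mondays, 28, 35, 28, 35, 28, 28 days apart.
Specifically, the 3rd Monday of each month.
3rd Monday of November 2006: November 20, 2006.
3rd Monday of December 2006: December 18, 2006.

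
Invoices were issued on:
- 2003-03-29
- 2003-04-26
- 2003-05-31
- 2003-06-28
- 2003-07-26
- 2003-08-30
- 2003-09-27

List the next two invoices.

2003-10-25, 2003-11-29

All Saturdays; the gaps (28, 35, 28, 28, 35, 28) vary with month length.
This is the last Saturday of each month.
Last Saturday of October 2003: 2003-10-25.
November 2003 ends with Saturday 2003-11-29.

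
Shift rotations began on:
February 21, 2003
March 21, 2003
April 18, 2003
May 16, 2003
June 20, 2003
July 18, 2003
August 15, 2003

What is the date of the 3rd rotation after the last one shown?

November 21, 2003

These are Fridays at 28- or 35-day spacing (28, 28, 28, 35, 28, 28).
The pattern: 3rd Friday of the month.
September 2003 — 3rd Friday is September 19, 2003.
3rd Friday of October 2003: October 17, 2003.
November 2003 — 3rd Friday is November 21, 2003.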